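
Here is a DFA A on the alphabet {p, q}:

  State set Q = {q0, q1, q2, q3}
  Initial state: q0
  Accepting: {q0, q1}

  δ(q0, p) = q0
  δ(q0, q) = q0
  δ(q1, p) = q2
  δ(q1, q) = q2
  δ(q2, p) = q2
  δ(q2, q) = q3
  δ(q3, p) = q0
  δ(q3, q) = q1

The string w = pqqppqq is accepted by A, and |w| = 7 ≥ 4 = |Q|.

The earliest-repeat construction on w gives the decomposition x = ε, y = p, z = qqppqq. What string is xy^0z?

qqppqq

xy⁰z = xz = ε·qqppqq = qqppqq.
Reading y = p takes A from q0 back to q0, so after x the machine is still in q0, and z then leads to the accepting state q0. Hence qqppqq ∈ L(A).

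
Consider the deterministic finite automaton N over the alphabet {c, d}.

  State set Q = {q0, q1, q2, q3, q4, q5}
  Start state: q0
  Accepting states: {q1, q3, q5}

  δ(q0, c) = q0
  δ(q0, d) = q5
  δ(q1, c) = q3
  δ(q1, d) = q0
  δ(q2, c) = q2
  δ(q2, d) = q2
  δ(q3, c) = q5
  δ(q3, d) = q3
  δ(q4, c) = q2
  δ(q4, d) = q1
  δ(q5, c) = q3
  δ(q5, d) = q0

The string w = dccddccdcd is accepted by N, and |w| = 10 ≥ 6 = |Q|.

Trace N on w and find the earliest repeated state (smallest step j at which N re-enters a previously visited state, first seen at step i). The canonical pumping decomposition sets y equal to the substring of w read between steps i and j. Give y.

State sequence: q0 -d-> q5 -c-> q3 -c-> q5 -d-> q0 -d-> q5 -c-> q3 -c-> q5 -d-> q0 -c-> q0 -d-> q5
First repeat at step 3: q5 was already visited.

So i = 1, j = 3, giving x = w[0:1] = d, y = w[1:3] = cc, z = w[3:10] = ddccdcd.
Check: |xy| = 3 ≤ 6 and |y| = 2 ≥ 1. Reading y takes N from q5 back to q5, so every xyⁱz is accepted.
With |Q| = 6, pigeonhole forces a state repeat no later than step 6; the substring read between the first and second visits to that state can be pumped.

cc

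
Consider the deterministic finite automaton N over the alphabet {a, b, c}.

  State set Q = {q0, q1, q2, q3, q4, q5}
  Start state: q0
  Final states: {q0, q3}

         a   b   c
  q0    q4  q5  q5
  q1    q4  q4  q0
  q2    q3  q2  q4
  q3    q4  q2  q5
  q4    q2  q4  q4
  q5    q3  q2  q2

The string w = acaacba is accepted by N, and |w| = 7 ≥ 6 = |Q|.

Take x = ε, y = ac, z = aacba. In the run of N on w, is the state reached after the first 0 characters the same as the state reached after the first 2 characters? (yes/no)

Run of N on the first 2 characters of w = a c:
  step 0: q0  (start)
  step 1: q4  (read a: q0→q4)
  step 2: q4  (read c: q4→q4)

After x (step 0): q0. After xy (step 2): q4.
They differ (q0 ≠ q4), so y is not a cycle from the state after x; this split is not the one the pumping-lemma construction produces, and pumping y need not keep the string in L(N).

no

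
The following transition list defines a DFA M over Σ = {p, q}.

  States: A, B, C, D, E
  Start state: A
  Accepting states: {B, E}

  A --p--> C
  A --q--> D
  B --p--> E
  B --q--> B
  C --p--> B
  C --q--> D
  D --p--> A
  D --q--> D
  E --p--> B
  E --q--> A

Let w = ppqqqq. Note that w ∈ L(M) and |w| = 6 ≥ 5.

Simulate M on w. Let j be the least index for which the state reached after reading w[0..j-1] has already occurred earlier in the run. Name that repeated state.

State sequence: A -p-> C -p-> B -q-> B -q-> B -q-> B -q-> B
First repeat at step 3: B was already visited.

The earliest repeat is at step j = 3: M is in B, which it already visited at step i = 2.
Pumping length from the standard proof: p = 5 (the number of states). The repeated state found above gives |xy| = j ≤ 5 and |y| = j − i ≥ 1.

B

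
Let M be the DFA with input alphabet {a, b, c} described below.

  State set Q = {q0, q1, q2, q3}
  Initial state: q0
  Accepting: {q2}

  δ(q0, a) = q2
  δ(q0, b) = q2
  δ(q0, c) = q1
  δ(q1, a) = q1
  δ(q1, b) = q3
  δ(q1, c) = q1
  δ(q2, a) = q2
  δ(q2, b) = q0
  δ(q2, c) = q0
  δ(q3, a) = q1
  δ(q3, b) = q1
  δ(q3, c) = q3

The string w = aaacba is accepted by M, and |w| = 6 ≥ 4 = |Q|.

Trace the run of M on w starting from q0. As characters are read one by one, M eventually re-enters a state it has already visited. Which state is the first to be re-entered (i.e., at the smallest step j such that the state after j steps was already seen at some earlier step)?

q2

Run of M on w = a a a c b a:
  step 0: q0  (start)
  step 1: q2  (read a: q0→q2)
  step 2: q2  (read a: q2→q2)   ← first repeat (q2 seen earlier)
  step 3: q2  (read a: q2→q2)
  step 4: q0  (read c: q2→q0)
  step 5: q2  (read b: q0→q2)
  step 6: q2  (read a: q2→q2)

The earliest repeat is at step j = 2: M is in q2, which it already visited at step i = 1.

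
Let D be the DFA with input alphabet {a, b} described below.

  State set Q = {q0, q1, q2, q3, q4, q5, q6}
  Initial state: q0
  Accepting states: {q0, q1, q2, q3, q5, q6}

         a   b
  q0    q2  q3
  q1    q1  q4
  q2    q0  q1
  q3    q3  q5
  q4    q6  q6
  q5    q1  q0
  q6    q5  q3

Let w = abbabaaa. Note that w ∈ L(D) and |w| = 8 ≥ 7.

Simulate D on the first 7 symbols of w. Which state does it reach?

State sequence: q0 -a-> q2 -b-> q1 -b-> q4 -a-> q6 -b-> q3 -a-> q3 -a-> q3

After reading 7 characters, D is in state q3.

q3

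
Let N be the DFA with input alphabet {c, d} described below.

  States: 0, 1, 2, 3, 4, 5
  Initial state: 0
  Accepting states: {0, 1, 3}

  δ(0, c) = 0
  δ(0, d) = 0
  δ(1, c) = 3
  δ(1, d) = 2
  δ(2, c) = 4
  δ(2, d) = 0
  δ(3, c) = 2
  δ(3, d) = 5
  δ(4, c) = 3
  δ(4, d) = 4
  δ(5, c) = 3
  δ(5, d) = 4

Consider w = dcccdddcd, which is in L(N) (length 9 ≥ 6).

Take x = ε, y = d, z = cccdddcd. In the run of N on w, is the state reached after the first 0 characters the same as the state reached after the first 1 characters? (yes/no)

Run of N on the first 1 characters of w = d:
  step 0: 0  (start)
  step 1: 0  (read d: 0→0)

After x (step 0): 0. After xy (step 1): 0.
They match, so y = d drives N around a cycle from 0 back to itself; pumping y any number of times keeps N in 0 before reading z, and xyⁱz ∈ L(N) for every i ≥ 0.

yes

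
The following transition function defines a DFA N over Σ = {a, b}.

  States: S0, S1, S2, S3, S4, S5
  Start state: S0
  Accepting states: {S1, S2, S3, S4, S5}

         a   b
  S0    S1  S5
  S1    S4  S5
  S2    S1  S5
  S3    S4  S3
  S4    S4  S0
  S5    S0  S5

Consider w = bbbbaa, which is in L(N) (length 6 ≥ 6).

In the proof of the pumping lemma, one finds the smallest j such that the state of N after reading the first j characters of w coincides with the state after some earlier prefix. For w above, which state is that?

S5

Run of N on w = b b b b a a:
  step 0: S0  (start)
  step 1: S5  (read b: S0→S5)
  step 2: S5  (read b: S5→S5)   ← first repeat (S5 seen earlier)
  step 3: S5  (read b: S5→S5)
  step 4: S5  (read b: S5→S5)
  step 5: S0  (read a: S5→S0)
  step 6: S1  (read a: S0→S1)

The earliest repeat is at step j = 2: N is in S5, which it already visited at step i = 1.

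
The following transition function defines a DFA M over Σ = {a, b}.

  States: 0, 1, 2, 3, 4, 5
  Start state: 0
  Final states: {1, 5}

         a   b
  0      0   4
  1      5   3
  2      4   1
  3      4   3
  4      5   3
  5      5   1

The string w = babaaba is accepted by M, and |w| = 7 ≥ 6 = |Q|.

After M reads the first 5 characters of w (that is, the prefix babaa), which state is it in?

Run of M on the first 5 characters of w = b a b a a:
  step 0: 0  (start)
  step 1: 4  (read b: 0→4)
  step 2: 5  (read a: 4→5)
  step 3: 1  (read b: 5→1)
  step 4: 5  (read a: 1→5)
  step 5: 5  (read a: 5→5)

After reading 5 characters, M is in state 5.

5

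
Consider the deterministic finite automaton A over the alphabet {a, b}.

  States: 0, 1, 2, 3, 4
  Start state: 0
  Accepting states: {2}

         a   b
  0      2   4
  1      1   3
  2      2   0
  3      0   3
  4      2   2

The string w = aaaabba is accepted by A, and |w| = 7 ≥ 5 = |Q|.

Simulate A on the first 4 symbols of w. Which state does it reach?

State sequence: 0 -a-> 2 -a-> 2 -a-> 2 -a-> 2

After reading 4 characters, A is in state 2.

2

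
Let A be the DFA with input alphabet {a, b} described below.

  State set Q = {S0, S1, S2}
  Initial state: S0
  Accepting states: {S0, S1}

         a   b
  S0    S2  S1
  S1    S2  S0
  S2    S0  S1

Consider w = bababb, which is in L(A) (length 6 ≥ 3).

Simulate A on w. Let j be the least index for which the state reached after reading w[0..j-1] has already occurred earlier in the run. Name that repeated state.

Run of A on w = b a b a b b:
  step 0: S0  (start)
  step 1: S1  (read b: S0→S1)
  step 2: S2  (read a: S1→S2)
  step 3: S1  (read b: S2→S1)   ← first repeat (S1 seen earlier)
  step 4: S2  (read a: S1→S2)
  step 5: S1  (read b: S2→S1)
  step 6: S0  (read b: S1→S0)

The earliest repeat is at step j = 3: A is in S1, which it already visited at step i = 1.
Pumping length from the standard proof: p = 3 (the number of states). The repeated state found above gives |xy| = j ≤ 3 and |y| = j − i ≥ 1.

S1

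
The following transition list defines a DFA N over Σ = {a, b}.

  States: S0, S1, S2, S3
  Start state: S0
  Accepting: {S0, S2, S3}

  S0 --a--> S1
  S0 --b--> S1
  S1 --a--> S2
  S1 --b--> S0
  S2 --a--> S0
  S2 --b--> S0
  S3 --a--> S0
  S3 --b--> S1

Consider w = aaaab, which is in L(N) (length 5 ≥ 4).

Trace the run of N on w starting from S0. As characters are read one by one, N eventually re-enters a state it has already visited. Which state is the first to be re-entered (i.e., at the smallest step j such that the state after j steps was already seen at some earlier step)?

State sequence: S0 -a-> S1 -a-> S2 -a-> S0 -a-> S1 -b-> S0
First repeat at step 3: S0 was already visited.

The earliest repeat is at step j = 3: N is in S0, which it already visited at step i = 0.
The DFA has 4 states, so the proof of the pumping lemma guarantees a repeated state among the first 4+1 visited; the segment between the two visits is the pumpable y.

S0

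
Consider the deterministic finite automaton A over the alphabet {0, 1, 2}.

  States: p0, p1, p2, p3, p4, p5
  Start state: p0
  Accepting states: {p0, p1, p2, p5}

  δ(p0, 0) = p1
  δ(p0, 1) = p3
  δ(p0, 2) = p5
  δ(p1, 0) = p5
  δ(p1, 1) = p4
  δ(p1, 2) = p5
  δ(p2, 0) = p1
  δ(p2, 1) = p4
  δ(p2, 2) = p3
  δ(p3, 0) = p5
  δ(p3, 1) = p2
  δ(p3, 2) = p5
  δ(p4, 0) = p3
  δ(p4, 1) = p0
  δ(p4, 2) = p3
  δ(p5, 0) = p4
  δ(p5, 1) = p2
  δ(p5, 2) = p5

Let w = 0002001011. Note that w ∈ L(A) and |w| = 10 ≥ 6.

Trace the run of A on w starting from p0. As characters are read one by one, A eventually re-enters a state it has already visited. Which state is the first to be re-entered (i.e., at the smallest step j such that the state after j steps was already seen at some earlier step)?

p5

Run of A on w = 0 0 0 2 0 0 1 0 1 1:
  step 0: p0  (start)
  step 1: p1  (read 0: p0→p1)
  step 2: p5  (read 0: p1→p5)
  step 3: p4  (read 0: p5→p4)
  step 4: p3  (read 2: p4→p3)
  step 5: p5  (read 0: p3→p5)   ← first repeat (p5 seen earlier)
  step 6: p4  (read 0: p5→p4)
  step 7: p0  (read 1: p4→p0)
  step 8: p1  (read 0: p0→p1)
  step 9: p4  (read 1: p1→p4)
  step 10: p0  (read 1: p4→p0)

The earliest repeat is at step j = 5: A is in p5, which it already visited at step i = 2.
With |Q| = 6, pigeonhole forces a state repeat no later than step 6; the substring read between the first and second visits to that state can be pumped.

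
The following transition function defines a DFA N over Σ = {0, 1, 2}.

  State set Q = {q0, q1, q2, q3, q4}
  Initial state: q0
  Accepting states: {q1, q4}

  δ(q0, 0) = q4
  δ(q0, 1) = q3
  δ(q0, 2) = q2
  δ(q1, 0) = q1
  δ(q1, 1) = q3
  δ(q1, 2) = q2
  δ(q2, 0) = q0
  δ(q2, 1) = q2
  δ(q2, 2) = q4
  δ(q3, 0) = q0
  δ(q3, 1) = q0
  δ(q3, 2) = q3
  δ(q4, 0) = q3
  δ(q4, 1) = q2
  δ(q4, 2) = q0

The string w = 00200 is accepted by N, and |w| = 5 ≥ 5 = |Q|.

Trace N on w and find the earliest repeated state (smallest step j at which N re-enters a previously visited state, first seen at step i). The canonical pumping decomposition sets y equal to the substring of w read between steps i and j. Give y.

2

State sequence: q0 -0-> q4 -0-> q3 -2-> q3 -0-> q0 -0-> q4
First repeat at step 3: q3 was already visited.

So i = 2, j = 3, giving x = w[0:2] = 00, y = w[2:3] = 2, z = w[3:5] = 00.
Check: |xy| = 3 ≤ 5 and |y| = 1 ≥ 1. Reading y takes N from q3 back to q3, so every xyⁱz is accepted.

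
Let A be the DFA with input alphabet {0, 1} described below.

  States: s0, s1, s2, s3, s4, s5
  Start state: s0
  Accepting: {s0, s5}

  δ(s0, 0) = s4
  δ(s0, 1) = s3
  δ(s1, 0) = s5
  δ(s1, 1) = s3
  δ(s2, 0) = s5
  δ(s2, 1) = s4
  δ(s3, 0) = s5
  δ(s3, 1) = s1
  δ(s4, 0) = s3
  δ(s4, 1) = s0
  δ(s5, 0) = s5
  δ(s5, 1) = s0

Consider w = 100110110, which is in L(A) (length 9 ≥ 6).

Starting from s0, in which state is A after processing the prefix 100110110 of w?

Run of A on the first 9 characters of w = 1 0 0 1 1 0 1 1 0:
  step 0: s0  (start)
  step 1: s3  (read 1: s0→s3)
  step 2: s5  (read 0: s3→s5)
  step 3: s5  (read 0: s5→s5)
  step 4: s0  (read 1: s5→s0)
  step 5: s3  (read 1: s0→s3)
  step 6: s5  (read 0: s3→s5)
  step 7: s0  (read 1: s5→s0)
  step 8: s3  (read 1: s0→s3)
  step 9: s5  (read 0: s3→s5)

After reading 9 characters, A is in state s5.
(This kind of state-tracing is the core of the pumping-lemma construction: with 6 states, pigeonhole forces a repeat within the first 6 steps.)

s5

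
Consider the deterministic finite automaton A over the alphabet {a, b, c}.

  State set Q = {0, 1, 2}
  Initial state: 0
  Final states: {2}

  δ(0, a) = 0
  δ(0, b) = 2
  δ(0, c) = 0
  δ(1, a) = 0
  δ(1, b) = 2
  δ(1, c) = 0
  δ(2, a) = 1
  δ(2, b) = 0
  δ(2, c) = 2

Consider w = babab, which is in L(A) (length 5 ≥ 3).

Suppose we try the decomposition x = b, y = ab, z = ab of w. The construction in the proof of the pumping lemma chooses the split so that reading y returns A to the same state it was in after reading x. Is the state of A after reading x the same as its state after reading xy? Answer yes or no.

Run of A on the first 3 characters of w = b a b:
  step 0: 0  (start)
  step 1: 2  (read b: 0→2)
  step 2: 1  (read a: 2→1)
  step 3: 2  (read b: 1→2)

After x (step 1): 2. After xy (step 3): 2.
They match, so y = ab drives A around a cycle from 2 back to itself; pumping y any number of times keeps A in 2 before reading z, and xyⁱz ∈ L(A) for every i ≥ 0.

yes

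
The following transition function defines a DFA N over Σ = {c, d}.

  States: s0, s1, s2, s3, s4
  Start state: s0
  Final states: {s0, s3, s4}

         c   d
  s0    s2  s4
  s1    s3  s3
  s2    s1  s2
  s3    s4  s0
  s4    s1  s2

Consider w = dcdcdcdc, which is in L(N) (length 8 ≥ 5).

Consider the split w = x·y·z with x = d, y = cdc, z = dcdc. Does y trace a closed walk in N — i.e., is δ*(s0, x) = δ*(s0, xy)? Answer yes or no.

State sequence: s0 -d-> s4 -c-> s1 -d-> s3 -c-> s4

After x (step 1): s4. After xy (step 4): s4.
They match, so y = cdc drives N around a cycle from s4 back to itself; pumping y any number of times keeps N in s4 before reading z, and xyⁱz ∈ L(N) for every i ≥ 0.

yes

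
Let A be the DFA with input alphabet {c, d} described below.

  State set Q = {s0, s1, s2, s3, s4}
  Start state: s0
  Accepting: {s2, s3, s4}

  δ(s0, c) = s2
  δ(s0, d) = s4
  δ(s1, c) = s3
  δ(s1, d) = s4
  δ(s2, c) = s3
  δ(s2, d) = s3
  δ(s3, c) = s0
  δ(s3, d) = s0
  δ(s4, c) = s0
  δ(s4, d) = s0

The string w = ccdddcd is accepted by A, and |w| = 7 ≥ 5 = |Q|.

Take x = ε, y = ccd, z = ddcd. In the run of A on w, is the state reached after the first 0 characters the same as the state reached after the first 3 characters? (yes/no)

Run of A on the first 3 characters of w = c c d:
  step 0: s0  (start)
  step 1: s2  (read c: s0→s2)
  step 2: s3  (read c: s2→s3)
  step 3: s0  (read d: s3→s0)

After x (step 0): s0. After xy (step 3): s0.
They match, so y = ccd drives A around a cycle from s0 back to itself; pumping y any number of times keeps A in s0 before reading z, and xyⁱz ∈ L(A) for every i ≥ 0.

yes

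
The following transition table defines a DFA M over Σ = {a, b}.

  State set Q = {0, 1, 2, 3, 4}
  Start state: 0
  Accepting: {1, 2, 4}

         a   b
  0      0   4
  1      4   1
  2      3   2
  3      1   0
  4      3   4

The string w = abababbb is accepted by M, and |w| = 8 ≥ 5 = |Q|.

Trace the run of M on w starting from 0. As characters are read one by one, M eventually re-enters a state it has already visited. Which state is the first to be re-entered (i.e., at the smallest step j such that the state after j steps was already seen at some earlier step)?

Run of M on w = a b a b a b b b:
  step 0: 0  (start)
  step 1: 0  (read a: 0→0)   ← first repeat (0 seen earlier)
  step 2: 4  (read b: 0→4)
  step 3: 3  (read a: 4→3)
  step 4: 0  (read b: 3→0)
  step 5: 0  (read a: 0→0)
  step 6: 4  (read b: 0→4)
  step 7: 4  (read b: 4→4)
  step 8: 4  (read b: 4→4)

The earliest repeat is at step j = 1: M is in 0, which it already visited at step i = 0.

0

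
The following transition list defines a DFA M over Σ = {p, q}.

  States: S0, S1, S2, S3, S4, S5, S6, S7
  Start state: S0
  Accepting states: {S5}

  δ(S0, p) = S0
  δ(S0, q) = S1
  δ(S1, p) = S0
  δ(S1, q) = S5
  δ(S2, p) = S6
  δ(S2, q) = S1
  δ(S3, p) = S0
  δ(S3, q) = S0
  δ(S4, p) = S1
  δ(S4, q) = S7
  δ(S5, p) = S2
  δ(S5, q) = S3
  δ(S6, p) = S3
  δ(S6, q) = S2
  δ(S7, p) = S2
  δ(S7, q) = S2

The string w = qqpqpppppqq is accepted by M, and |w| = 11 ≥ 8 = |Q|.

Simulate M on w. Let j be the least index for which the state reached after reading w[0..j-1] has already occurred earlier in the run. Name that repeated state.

Run of M on w = q q p q p p p p p q q:
  step 0: S0  (start)
  step 1: S1  (read q: S0→S1)
  step 2: S5  (read q: S1→S5)
  step 3: S2  (read p: S5→S2)
  step 4: S1  (read q: S2→S1)   ← first repeat (S1 seen earlier)
  step 5: S0  (read p: S1→S0)
  step 6: S0  (read p: S0→S0)
  step 7: S0  (read p: S0→S0)
  step 8: S0  (read p: S0→S0)
  step 9: S0  (read p: S0→S0)
  step 10: S1  (read q: S0→S1)
  step 11: S5  (read q: S1→S5)

The earliest repeat is at step j = 4: M is in S1, which it already visited at step i = 1.

S1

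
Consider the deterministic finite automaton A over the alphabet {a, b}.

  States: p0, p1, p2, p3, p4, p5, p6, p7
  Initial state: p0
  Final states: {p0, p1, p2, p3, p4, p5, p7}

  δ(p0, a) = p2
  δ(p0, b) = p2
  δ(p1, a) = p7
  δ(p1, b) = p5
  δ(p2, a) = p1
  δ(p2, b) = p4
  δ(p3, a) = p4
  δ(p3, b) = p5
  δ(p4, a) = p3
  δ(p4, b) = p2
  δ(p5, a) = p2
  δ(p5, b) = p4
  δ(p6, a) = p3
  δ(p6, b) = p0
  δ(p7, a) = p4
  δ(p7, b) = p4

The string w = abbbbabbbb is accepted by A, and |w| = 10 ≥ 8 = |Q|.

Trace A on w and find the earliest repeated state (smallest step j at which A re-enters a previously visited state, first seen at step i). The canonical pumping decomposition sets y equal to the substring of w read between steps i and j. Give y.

bb

State sequence: p0 -a-> p2 -b-> p4 -b-> p2 -b-> p4 -b-> p2 -a-> p1 -b-> p5 -b-> p4 -b-> p2 -b-> p4
First repeat at step 3: p2 was already visited.

So i = 1, j = 3, giving x = w[0:1] = a, y = w[1:3] = bb, z = w[3:10] = bbabbbb.
Check: |xy| = 3 ≤ 8 and |y| = 2 ≥ 1. Reading y takes A from p2 back to p2, so every xyⁱz is accepted.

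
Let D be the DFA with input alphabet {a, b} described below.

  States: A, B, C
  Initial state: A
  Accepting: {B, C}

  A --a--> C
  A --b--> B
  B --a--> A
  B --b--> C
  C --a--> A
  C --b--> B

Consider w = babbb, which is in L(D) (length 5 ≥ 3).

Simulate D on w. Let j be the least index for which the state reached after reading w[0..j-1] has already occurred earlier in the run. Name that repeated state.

A

State sequence: A -b-> B -a-> A -b-> B -b-> C -b-> B
First repeat at step 2: A was already visited.

The earliest repeat is at step j = 2: D is in A, which it already visited at step i = 0.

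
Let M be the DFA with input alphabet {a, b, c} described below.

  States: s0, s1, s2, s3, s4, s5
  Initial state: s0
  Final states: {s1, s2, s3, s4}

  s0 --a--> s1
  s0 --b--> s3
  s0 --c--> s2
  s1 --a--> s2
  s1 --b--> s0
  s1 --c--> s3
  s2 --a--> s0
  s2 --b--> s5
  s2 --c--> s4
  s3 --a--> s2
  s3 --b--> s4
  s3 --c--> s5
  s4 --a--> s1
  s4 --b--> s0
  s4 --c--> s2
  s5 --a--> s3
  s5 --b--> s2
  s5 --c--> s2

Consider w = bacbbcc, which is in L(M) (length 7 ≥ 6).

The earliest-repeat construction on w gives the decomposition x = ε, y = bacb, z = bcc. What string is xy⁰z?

xy⁰z = xz = ε·bcc = bcc.
Reading y = bacb takes M from s0 back to s0, so after x the machine is still in s0, and z then leads to the accepting state s2. Hence bcc ∈ L(M).

bcc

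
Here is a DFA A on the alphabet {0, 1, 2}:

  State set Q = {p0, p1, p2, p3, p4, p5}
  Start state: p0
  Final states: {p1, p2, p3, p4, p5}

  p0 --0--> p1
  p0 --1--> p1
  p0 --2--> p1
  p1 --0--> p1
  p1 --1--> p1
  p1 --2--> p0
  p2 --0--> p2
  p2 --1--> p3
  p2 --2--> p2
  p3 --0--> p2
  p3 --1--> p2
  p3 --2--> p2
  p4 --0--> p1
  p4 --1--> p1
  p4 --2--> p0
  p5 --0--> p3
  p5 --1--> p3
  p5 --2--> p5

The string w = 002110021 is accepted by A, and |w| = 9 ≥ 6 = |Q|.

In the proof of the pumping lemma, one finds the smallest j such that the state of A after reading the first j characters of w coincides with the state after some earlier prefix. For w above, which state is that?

Run of A on w = 0 0 2 1 1 0 0 2 1:
  step 0: p0  (start)
  step 1: p1  (read 0: p0→p1)
  step 2: p1  (read 0: p1→p1)   ← first repeat (p1 seen earlier)
  step 3: p0  (read 2: p1→p0)
  step 4: p1  (read 1: p0→p1)
  step 5: p1  (read 1: p1→p1)
  step 6: p1  (read 0: p1→p1)
  step 7: p1  (read 0: p1→p1)
  step 8: p0  (read 2: p1→p0)
  step 9: p1  (read 1: p0→p1)

The earliest repeat is at step j = 2: A is in p1, which it already visited at step i = 1.

p1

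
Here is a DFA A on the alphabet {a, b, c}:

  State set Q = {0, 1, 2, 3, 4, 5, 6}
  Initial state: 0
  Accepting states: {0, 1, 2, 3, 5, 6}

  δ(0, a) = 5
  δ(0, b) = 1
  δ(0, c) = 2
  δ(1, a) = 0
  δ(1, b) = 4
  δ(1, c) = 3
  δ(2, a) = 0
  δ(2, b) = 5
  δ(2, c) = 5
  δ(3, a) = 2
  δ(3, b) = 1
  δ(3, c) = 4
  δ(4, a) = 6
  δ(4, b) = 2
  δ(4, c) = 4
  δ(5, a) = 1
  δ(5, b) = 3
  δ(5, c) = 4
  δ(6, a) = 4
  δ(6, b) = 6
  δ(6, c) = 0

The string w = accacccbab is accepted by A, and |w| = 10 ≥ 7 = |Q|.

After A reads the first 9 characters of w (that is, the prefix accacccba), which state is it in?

State sequence: 0 -a-> 5 -c-> 4 -c-> 4 -a-> 6 -c-> 0 -c-> 2 -c-> 5 -b-> 3 -a-> 2

After reading 9 characters, A is in state 2.
(This kind of state-tracing is the core of the pumping-lemma construction: with 7 states, pigeonhole forces a repeat within the first 7 steps.)

2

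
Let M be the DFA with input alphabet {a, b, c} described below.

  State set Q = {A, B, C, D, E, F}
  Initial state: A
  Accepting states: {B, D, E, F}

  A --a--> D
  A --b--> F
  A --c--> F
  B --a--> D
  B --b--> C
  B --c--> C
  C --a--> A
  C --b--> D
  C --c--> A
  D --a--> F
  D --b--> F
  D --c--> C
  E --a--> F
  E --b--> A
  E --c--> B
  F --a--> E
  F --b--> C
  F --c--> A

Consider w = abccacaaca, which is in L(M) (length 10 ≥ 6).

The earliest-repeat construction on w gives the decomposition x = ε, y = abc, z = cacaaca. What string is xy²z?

abcabccacaaca

xy^2z = ε·abc·abc·cacaaca = abcabccacaaca.
Reading y = abc takes M from A back to A, so after x·y·y the machine is still in A, and z then leads to the accepting state D. Hence abcabccacaaca ∈ L(M).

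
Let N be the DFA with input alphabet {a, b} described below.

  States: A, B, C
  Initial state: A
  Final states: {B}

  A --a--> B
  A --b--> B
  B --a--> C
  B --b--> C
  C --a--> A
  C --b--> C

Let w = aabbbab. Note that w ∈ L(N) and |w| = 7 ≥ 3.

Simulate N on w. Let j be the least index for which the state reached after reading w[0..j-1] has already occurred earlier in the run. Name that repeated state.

C

State sequence: A -a-> B -a-> C -b-> C -b-> C -b-> C -a-> A -b-> B
First repeat at step 3: C was already visited.

The earliest repeat is at step j = 3: N is in C, which it already visited at step i = 2.
Pumping length from the standard proof: p = 3 (the number of states). The repeated state found above gives |xy| = j ≤ 3 and |y| = j − i ≥ 1.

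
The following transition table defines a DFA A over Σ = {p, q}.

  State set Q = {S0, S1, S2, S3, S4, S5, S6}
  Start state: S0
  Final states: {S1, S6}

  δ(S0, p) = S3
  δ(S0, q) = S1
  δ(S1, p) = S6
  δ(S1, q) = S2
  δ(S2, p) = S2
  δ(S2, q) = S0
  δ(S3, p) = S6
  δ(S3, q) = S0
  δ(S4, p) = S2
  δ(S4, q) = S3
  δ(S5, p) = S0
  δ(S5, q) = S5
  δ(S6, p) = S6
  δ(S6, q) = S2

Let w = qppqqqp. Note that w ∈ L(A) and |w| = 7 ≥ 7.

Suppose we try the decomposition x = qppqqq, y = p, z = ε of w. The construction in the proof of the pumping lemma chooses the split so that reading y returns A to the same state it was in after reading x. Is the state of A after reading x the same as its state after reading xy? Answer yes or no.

no

State sequence: S0 -q-> S1 -p-> S6 -p-> S6 -q-> S2 -q-> S0 -q-> S1 -p-> S6

After x (step 6): S1. After xy (step 7): S6.
They differ (S1 ≠ S6), so y is not a cycle from the state after x; this split is not the one the pumping-lemma construction produces, and pumping y need not keep the string in L(A).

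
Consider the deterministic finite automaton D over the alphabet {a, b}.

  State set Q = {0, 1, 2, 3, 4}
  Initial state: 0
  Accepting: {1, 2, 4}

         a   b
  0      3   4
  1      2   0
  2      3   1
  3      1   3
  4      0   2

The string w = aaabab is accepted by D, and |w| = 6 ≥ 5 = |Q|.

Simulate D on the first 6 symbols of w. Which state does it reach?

1

State sequence: 0 -a-> 3 -a-> 1 -a-> 2 -b-> 1 -a-> 2 -b-> 1

After reading 6 characters, D is in state 1.
(This kind of state-tracing is the core of the pumping-lemma construction: with 5 states, pigeonhole forces a repeat within the first 5 steps.)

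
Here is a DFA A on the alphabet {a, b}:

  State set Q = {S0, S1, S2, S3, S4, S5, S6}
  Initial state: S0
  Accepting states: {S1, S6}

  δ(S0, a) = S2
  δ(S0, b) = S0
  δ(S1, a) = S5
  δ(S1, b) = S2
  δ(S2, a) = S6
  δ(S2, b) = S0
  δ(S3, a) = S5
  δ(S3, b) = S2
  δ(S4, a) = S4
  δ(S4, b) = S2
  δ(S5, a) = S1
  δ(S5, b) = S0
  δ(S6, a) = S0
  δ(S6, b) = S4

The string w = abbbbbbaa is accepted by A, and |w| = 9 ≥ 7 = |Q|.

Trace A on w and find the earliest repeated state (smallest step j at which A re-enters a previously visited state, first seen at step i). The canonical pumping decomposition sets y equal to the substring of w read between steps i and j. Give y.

Run of A on w = a b b b b b b a a:
  step 0: S0  (start)
  step 1: S2  (read a: S0→S2)
  step 2: S0  (read b: S2→S0)   ← first repeat (S0 seen earlier)
  step 3: S0  (read b: S0→S0)
  step 4: S0  (read b: S0→S0)
  step 5: S0  (read b: S0→S0)
  step 6: S0  (read b: S0→S0)
  step 7: S0  (read b: S0→S0)
  step 8: S2  (read a: S0→S2)
  step 9: S6  (read a: S2→S6)

So i = 0, j = 2, giving x = w[0:0] = ε, y = w[0:2] = ab, z = w[2:9] = bbbbbaa.
Check: |xy| = 2 ≤ 7 and |y| = 2 ≥ 1. Reading y takes A from S0 back to S0, so every xyⁱz is accepted.

ab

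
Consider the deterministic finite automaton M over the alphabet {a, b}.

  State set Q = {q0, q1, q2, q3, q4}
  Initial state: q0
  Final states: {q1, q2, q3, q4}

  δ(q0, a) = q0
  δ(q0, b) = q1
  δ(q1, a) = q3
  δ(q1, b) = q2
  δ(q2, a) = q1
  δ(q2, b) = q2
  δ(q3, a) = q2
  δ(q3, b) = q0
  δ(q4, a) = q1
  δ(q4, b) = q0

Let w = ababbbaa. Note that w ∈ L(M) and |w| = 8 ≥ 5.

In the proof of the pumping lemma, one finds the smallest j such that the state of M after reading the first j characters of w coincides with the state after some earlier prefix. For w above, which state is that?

State sequence: q0 -a-> q0 -b-> q1 -a-> q3 -b-> q0 -b-> q1 -b-> q2 -a-> q1 -a-> q3
First repeat at step 1: q0 was already visited.

The earliest repeat is at step j = 1: M is in q0, which it already visited at step i = 0.
Since M has 5 states, any run of length ≥ 5 visits 5+1 states, so by pigeonhole some state repeats within the first 5 steps — that repeat gives the pumpable loop.

q0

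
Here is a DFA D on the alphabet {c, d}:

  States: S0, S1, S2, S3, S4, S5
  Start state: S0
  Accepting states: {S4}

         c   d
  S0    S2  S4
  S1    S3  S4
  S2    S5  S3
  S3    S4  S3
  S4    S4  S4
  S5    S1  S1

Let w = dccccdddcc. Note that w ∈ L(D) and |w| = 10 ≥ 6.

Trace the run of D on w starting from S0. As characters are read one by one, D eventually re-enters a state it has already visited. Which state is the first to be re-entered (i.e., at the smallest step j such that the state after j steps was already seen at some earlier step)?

S4

Run of D on w = d c c c c d d d c c:
  step 0: S0  (start)
  step 1: S4  (read d: S0→S4)
  step 2: S4  (read c: S4→S4)   ← first repeat (S4 seen earlier)
  step 3: S4  (read c: S4→S4)
  step 4: S4  (read c: S4→S4)
  step 5: S4  (read c: S4→S4)
  step 6: S4  (read d: S4→S4)
  step 7: S4  (read d: S4→S4)
  step 8: S4  (read d: S4→S4)
  step 9: S4  (read c: S4→S4)
  step 10: S4  (read c: S4→S4)

The earliest repeat is at step j = 2: D is in S4, which it already visited at step i = 1.
The DFA has 6 states, so the proof of the pumping lemma guarantees a repeated state among the first 6+1 visited; the segment between the two visits is the pumpable y.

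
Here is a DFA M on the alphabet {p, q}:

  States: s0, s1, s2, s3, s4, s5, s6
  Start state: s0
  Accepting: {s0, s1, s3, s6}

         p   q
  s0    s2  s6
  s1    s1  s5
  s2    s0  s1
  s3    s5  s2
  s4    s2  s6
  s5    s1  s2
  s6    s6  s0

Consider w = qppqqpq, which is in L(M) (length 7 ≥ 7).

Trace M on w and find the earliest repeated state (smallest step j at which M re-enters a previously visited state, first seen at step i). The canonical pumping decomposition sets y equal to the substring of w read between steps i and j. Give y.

State sequence: s0 -q-> s6 -p-> s6 -p-> s6 -q-> s0 -q-> s6 -p-> s6 -q-> s0
First repeat at step 2: s6 was already visited.

So i = 1, j = 2, giving x = w[0:1] = q, y = w[1:2] = p, z = w[2:7] = pqqpq.
Check: |xy| = 2 ≤ 7 and |y| = 1 ≥ 1. Reading y takes M from s6 back to s6, so every xyⁱz is accepted.

p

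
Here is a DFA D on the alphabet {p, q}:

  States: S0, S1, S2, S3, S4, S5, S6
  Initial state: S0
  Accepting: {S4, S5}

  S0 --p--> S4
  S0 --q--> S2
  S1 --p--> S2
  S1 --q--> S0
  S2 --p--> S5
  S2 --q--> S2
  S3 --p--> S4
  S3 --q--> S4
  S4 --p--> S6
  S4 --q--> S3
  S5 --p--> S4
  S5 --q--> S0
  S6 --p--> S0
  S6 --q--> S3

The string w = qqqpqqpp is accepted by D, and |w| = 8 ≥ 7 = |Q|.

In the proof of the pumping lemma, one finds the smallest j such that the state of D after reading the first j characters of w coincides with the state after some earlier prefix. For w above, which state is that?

Run of D on w = q q q p q q p p:
  step 0: S0  (start)
  step 1: S2  (read q: S0→S2)
  step 2: S2  (read q: S2→S2)   ← first repeat (S2 seen earlier)
  step 3: S2  (read q: S2→S2)
  step 4: S5  (read p: S2→S5)
  step 5: S0  (read q: S5→S0)
  step 6: S2  (read q: S0→S2)
  step 7: S5  (read p: S2→S5)
  step 8: S4  (read p: S5→S4)

The earliest repeat is at step j = 2: D is in S2, which it already visited at step i = 1.

S2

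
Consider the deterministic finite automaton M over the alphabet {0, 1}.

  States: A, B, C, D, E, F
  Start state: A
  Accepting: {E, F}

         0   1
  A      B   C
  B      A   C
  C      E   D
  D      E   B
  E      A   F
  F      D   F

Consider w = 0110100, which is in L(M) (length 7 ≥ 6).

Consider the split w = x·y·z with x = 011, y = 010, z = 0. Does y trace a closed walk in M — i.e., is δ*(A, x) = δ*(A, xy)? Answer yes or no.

Run of M on the first 6 characters of w = 0 1 1 0 1 0:
  step 0: A  (start)
  step 1: B  (read 0: A→B)
  step 2: C  (read 1: B→C)
  step 3: D  (read 1: C→D)
  step 4: E  (read 0: D→E)
  step 5: F  (read 1: E→F)
  step 6: D  (read 0: F→D)

After x (step 3): D. After xy (step 6): D.
They match, so y = 010 drives M around a cycle from D back to itself; pumping y any number of times keeps M in D before reading z, and xyⁱz ∈ L(M) for every i ≥ 0.

yes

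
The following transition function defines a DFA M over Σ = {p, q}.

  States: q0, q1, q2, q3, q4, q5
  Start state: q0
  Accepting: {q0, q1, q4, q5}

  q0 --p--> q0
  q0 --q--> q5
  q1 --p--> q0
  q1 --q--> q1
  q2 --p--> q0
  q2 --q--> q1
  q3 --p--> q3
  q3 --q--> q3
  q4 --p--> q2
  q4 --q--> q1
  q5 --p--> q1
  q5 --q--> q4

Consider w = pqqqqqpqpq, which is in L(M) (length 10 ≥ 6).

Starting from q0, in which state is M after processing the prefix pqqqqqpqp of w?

q1

Run of M on the first 9 characters of w = p q q q q q p q p:
  step 0: q0  (start)
  step 1: q0  (read p: q0→q0)
  step 2: q5  (read q: q0→q5)
  step 3: q4  (read q: q5→q4)
  step 4: q1  (read q: q4→q1)
  step 5: q1  (read q: q1→q1)
  step 6: q1  (read q: q1→q1)
  step 7: q0  (read p: q1→q0)
  step 8: q5  (read q: q0→q5)
  step 9: q1  (read p: q5→q1)

After reading 9 characters, M is in state q1.
(This kind of state-tracing is the core of the pumping-lemma construction: with 6 states, pigeonhole forces a repeat within the first 6 steps.)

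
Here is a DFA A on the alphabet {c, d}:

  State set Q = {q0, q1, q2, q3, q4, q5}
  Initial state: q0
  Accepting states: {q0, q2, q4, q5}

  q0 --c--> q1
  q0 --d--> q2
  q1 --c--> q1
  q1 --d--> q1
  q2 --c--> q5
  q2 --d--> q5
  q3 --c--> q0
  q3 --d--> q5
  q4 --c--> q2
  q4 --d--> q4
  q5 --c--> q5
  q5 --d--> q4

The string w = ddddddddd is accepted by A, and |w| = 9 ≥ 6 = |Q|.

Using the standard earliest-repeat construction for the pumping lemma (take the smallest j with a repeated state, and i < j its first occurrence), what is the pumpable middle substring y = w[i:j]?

d

Run of A on w = d d d d d d d d d:
  step 0: q0  (start)
  step 1: q2  (read d: q0→q2)
  step 2: q5  (read d: q2→q5)
  step 3: q4  (read d: q5→q4)
  step 4: q4  (read d: q4→q4)   ← first repeat (q4 seen earlier)
  step 5: q4  (read d: q4→q4)
  step 6: q4  (read d: q4→q4)
  step 7: q4  (read d: q4→q4)
  step 8: q4  (read d: q4→q4)
  step 9: q4  (read d: q4→q4)

So i = 3, j = 4, giving x = w[0:3] = ddd, y = w[3:4] = d, z = w[4:9] = ddddd.
Check: |xy| = 4 ≤ 6 and |y| = 1 ≥ 1. Reading y takes A from q4 back to q4, so every xyⁱz is accepted.
Pumping length from the standard proof: p = 6 (the number of states). The repeated state found above gives |xy| = j ≤ 6 and |y| = j − i ≥ 1.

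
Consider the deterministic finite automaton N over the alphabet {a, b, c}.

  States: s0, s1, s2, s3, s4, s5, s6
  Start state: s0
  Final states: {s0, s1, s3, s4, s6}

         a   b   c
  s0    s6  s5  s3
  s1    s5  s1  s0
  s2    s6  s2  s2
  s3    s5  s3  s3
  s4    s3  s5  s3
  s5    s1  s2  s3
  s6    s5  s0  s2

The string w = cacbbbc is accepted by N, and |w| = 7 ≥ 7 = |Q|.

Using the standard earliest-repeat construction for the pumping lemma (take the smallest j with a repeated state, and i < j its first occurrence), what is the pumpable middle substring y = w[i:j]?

Run of N on w = c a c b b b c:
  step 0: s0  (start)
  step 1: s3  (read c: s0→s3)
  step 2: s5  (read a: s3→s5)
  step 3: s3  (read c: s5→s3)   ← first repeat (s3 seen earlier)
  step 4: s3  (read b: s3→s3)
  step 5: s3  (read b: s3→s3)
  step 6: s3  (read b: s3→s3)
  step 7: s3  (read c: s3→s3)

So i = 1, j = 3, giving x = w[0:1] = c, y = w[1:3] = ac, z = w[3:7] = bbbc.
Check: |xy| = 3 ≤ 7 and |y| = 2 ≥ 1. Reading y takes N from s3 back to s3, so every xyⁱz is accepted.

ac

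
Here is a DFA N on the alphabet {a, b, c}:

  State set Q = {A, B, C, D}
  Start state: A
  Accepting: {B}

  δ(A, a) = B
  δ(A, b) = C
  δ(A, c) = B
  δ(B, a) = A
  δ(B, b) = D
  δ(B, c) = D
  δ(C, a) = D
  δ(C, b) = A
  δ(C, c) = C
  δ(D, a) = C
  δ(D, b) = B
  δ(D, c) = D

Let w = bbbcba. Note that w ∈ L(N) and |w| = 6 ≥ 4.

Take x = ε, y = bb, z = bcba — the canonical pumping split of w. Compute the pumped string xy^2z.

xy^2z = ε·bb·bb·bcba = bbbbbcba.
Reading y = bb takes N from A back to A, so after x·y·y the machine is still in A, and z then leads to the accepting state B. Hence bbbbbcba ∈ L(N).

bbbbbcba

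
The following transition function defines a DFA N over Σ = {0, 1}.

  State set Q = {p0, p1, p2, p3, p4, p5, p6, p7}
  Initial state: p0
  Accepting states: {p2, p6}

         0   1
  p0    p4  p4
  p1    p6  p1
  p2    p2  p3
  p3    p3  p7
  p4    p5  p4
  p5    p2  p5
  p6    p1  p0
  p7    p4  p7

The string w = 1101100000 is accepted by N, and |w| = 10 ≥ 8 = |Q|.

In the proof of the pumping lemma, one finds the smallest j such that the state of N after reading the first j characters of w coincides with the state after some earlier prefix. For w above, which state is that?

State sequence: p0 -1-> p4 -1-> p4 -0-> p5 -1-> p5 -1-> p5 -0-> p2 -0-> p2 -0-> p2 -0-> p2 -0-> p2
First repeat at step 2: p4 was already visited.

The earliest repeat is at step j = 2: N is in p4, which it already visited at step i = 1.
Since N has 8 states, any run of length ≥ 8 visits 8+1 states, so by pigeonhole some state repeats within the first 8 steps — that repeat gives the pumpable loop.

p4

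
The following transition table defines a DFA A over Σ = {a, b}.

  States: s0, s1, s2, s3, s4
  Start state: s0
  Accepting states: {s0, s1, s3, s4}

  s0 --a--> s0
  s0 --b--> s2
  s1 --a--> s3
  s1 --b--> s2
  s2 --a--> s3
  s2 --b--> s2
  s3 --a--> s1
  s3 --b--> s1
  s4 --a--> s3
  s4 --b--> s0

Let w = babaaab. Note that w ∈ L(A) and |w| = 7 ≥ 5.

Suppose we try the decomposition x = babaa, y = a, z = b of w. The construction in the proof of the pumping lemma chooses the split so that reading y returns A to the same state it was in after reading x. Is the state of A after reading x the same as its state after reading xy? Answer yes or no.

no

Run of A on the first 6 characters of w = b a b a a a:
  step 0: s0  (start)
  step 1: s2  (read b: s0→s2)
  step 2: s3  (read a: s2→s3)
  step 3: s1  (read b: s3→s1)
  step 4: s3  (read a: s1→s3)
  step 5: s1  (read a: s3→s1)
  step 6: s3  (read a: s1→s3)

After x (step 5): s1. After xy (step 6): s3.
They differ (s1 ≠ s3), so y is not a cycle from the state after x; this split is not the one the pumping-lemma construction produces, and pumping y need not keep the string in L(A).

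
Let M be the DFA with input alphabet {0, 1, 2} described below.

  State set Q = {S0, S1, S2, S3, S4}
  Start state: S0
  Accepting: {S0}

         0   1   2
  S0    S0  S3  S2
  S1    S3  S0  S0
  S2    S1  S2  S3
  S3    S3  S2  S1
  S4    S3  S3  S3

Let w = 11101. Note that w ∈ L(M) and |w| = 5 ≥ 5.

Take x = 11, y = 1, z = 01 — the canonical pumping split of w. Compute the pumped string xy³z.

1111101

xy^3z = 11·1·1·1·01 = 1111101.
Reading y = 1 takes M from S2 back to S2, so after x·y·y·y the machine is still in S2, and z then leads to the accepting state S0. Hence 1111101 ∈ L(M).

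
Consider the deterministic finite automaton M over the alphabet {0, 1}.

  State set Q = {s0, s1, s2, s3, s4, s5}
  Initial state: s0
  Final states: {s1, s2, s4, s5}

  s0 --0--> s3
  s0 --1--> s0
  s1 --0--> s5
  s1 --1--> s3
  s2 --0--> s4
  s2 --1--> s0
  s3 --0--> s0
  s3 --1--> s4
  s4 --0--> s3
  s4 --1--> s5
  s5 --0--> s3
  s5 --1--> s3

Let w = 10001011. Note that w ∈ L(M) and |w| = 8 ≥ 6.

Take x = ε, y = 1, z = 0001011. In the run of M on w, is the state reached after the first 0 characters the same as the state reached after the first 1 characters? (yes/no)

Run of M on the first 1 characters of w = 1:
  step 0: s0  (start)
  step 1: s0  (read 1: s0→s0)

After x (step 0): s0. After xy (step 1): s0.
They match, so y = 1 drives M around a cycle from s0 back to itself; pumping y any number of times keeps M in s0 before reading z, and xyⁱz ∈ L(M) for every i ≥ 0.

yes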